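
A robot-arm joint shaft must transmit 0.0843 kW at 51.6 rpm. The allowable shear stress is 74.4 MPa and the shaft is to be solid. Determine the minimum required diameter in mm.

10.2 mm

ω = 2π·51.6/60 = 5.404 rad/s, so T = P/ω = 0.0843×10³ / 5.404 = 15.60 N·m.
For a solid shaft τ_max = 16T/(πd³), so d = (16T/(π τ_allow))^(1/3) = (16·15.60/(π·7.44×10^7))^(1/3) = 0.01022 m.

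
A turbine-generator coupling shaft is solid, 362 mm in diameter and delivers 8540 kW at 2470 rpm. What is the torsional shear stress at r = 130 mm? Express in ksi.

0.369 ksi

ω = 2π·2470/60 = 258.7 rad/s, so T = P/ω = 8540×10³ / 258.7 = 33020 N·m.
J = πd⁴/32 = π(0.362)⁴/32 = 1.686×10^-3 m⁴.
Shear stress varies linearly with radius: τ = T·r/J = 33020 × 0.130 / 1.686×10^-3 = 2.546×10^6 Pa.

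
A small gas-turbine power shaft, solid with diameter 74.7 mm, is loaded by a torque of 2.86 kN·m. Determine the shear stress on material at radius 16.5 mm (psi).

J = πd⁴/32 = π(0.0747)⁴/32 = 3.057×10^-6 m⁴.
Shear stress varies linearly with radius: τ = T·r/J = 2860 × 0.0165 / 3.057×10^-6 = 1.544×10^7 Pa.

2240 psi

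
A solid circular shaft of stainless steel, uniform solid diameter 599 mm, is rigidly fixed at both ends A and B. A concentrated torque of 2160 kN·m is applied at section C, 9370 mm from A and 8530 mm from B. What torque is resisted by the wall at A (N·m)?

1.03e6 N·m

With uniform GJ and both ends fixed, compatibility θ_AC = θ_CB gives T_A·a = T_B·b, together with T_A + T_B = T₀.
T_A = T₀·b/(a+b) = 2.160e6·8530/17900 = 1.029e6 N·m; T_B = 1.131e6 N·m.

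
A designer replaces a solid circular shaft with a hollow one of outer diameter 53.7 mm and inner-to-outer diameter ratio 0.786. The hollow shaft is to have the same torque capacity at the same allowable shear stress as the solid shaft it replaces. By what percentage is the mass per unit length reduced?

47.3 %

Equal τ_max and T ⇒ the solid shaft needs d_s³ = d_o³(1−k⁴), so d_s = 53.7·(1−0.786⁴)^(1/3) = 45.75 mm.
Area ratio A_h/A_s = d_o²(1−k²)/d_s² = (1−k²)/(1−k⁴)^(2/3) = 0.5266.
Mass saving = 1 − 0.5266 = 47.3 %.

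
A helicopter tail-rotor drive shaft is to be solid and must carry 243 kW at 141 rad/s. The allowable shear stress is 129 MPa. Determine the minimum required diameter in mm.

ω = 141 rad/s, so T = P/ω = 243×10³ / 141.0 = 1723 N·m.
For a solid shaft τ_max = 16T/(πd³), so d = (16T/(π τ_allow))^(1/3) = (16·1723/(π·1.29×10^8))^(1/3) = 0.04082 m.

40.8 mm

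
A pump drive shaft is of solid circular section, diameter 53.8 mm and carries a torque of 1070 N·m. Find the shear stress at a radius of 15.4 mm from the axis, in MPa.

20.0 MPa

J = πd⁴/32 = π(0.0538)⁴/32 = 8.225×10^-7 m⁴.
Shear stress varies linearly with radius: τ = T·r/J = 1070 × 0.0154 / 8.225×10^-7 = 2.003×10^7 Pa.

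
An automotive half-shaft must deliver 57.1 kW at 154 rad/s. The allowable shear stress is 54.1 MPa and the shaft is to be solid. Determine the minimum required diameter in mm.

ω = 154 rad/s, so T = P/ω = 57.1×10³ / 154.0 = 370.8 N·m.
For a solid shaft τ_max = 16T/(πd³), so d = (16T/(π τ_allow))^(1/3) = (16·370.8/(π·5.41×10^7))^(1/3) = 0.03268 m.

32.7 mm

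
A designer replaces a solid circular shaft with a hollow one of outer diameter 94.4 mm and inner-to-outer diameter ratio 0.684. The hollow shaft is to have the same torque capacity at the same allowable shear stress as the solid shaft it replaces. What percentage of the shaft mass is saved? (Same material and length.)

Equal τ_max and T ⇒ the solid shaft needs d_s³ = d_o³(1−k⁴), so d_s = 94.4·(1−0.684⁴)^(1/3) = 86.94 mm.
Area ratio A_h/A_s = d_o²(1−k²)/d_s² = (1−k²)/(1−k⁴)^(2/3) = 0.6274.
Mass saving = 1 − 0.6274 = 37.3 %.

37.3 %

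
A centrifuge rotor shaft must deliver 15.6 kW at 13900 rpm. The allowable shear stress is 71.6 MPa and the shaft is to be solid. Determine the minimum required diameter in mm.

ω = 2π·13900/60 = 1456 rad/s, so T = P/ω = 15.6×10³ / 1456 = 10.72 N·m.
For a solid shaft τ_max = 16T/(πd³), so d = (16T/(π τ_allow))^(1/3) = (16·10.72/(π·7.16×10^7))^(1/3) = 0.009135 m.

9.14 mm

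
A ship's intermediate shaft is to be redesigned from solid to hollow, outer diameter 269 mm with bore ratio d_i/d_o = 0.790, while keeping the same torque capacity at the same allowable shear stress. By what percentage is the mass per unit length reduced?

Equal τ_max and T ⇒ the solid shaft needs d_s³ = d_o³(1−k⁴), so d_s = 269·(1−0.790⁴)^(1/3) = 228.2 mm.
Area ratio A_h/A_s = d_o²(1−k²)/d_s² = (1−k²)/(1−k⁴)^(2/3) = 0.5223.
Mass saving = 1 − 0.5223 = 47.8 %.

47.8 %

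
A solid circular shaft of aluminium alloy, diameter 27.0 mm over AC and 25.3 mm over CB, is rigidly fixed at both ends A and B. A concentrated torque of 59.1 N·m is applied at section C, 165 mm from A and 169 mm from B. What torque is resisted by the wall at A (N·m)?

Compatibility: T_A·a/J_AC = T_B·b/J_CB with T_A + T_B = T₀.
J_AC = 5.22×10^-8 m⁴, J_CB = 4.02×10^-8 m⁴, so T_A = T₀·(J_AC/a)/((J_AC/a)+(J_CB/b)) = 33.72 N·m, T_B = 25.38 N·m.

33.7 N·m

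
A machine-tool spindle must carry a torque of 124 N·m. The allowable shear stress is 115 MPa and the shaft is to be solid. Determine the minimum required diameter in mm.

17.6 mm

For a solid shaft τ_max = 16T/(πd³), so d = (16T/(π τ_allow))^(1/3) = (16·124.0/(π·1.15×10^8))^(1/3) = 0.01764 m.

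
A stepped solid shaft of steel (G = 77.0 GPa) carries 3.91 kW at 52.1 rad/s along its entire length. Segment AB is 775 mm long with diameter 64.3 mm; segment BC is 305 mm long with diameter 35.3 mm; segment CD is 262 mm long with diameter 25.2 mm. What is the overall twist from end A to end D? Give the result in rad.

ω = 52.1 rad/s, so T = P/ω = 3.91×10³ / 52.10 = 75.05 N·m.
J_AB = π(0.0643)⁴/32 = 1.68×10^-6 m⁴; J_BC = π(0.0353)⁴/32 = 1.52×10^-7 m⁴; J_CD = π(0.0252)⁴/32 = 3.96×10^-8 m⁴.
θ = (T/G)·Σ L_i/J_i = (75.05/77.0×10⁹)·(0.775/1.68×10^-6 + 0.305/1.52×10^-7 + 0.262/3.96×10^-8) = 8.850×10^-3 rad.

0.00885 rad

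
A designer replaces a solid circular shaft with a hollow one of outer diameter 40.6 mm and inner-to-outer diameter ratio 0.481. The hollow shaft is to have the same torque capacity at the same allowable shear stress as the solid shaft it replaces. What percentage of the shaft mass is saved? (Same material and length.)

20.3 %

Equal τ_max and T ⇒ the solid shaft needs d_s³ = d_o³(1−k⁴), so d_s = 40.6·(1−0.481⁴)^(1/3) = 39.86 mm.
Area ratio A_h/A_s = d_o²(1−k²)/d_s² = (1−k²)/(1−k⁴)^(2/3) = 0.7974.
Mass saving = 1 − 0.7974 = 20.3 %.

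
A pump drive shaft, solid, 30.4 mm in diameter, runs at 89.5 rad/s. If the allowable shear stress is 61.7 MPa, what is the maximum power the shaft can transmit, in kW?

J = πd⁴/32 = π(0.0304)⁴/32 = 8.385×10^-8 m⁴.
T_max = τ_allow·J/r = 6.17×10^7 × 8.385×10^-8 / 0.0152 = 340.4 N·m.
ω = 89.5 rad/s, so P_max = T_max·ω = 3.046×10^4 W.

30.5 kW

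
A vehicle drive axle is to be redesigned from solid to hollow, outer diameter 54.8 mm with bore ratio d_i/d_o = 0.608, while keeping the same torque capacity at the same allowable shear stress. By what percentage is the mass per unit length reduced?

Equal τ_max and T ⇒ the solid shaft needs d_s³ = d_o³(1−k⁴), so d_s = 54.8·(1−0.608⁴)^(1/3) = 52.18 mm.
Area ratio A_h/A_s = d_o²(1−k²)/d_s² = (1−k²)/(1−k⁴)^(2/3) = 0.6952.
Mass saving = 1 − 0.6952 = 30.5 %.

30.5 %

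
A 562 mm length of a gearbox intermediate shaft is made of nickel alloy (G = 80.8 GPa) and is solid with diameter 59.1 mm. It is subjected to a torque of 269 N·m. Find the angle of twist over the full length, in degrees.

0.0895°

J = πd⁴/32 = π(0.0591)⁴/32 = 1.198×10^-6 m⁴.
θ = T·L/(G·J) = 269.0 × 0.562 / (80.8×10⁹ × 1.198×10^-6) = 1.562×10^-3 rad.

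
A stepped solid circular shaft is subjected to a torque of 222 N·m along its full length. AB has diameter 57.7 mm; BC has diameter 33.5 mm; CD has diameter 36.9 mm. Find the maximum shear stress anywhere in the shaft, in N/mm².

30.1 N/mm²

Under the same torque, τ_max = 16T/(πd³) is largest where d is smallest — segment BC (d = 33.5 mm).
τ_max = 16·222.0/(π·(0.0335)³) = 3.007×10^7 Pa.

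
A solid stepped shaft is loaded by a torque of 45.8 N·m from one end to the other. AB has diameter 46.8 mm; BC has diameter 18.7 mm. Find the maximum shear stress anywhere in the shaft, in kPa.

Under the same torque, τ_max = 16T/(πd³) is largest where d is smallest — segment BC (d = 18.7 mm).
τ_max = 16·45.80/(π·(0.0187)³) = 3.567×10^7 Pa.

35700 kPa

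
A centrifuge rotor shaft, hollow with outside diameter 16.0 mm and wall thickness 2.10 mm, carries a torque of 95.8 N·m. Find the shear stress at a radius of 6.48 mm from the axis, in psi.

19900 psi

J = π(d_o⁴ − d_i⁴)/32 = π(0.0160⁴ − 0.0118⁴)/32 = 4.531×10^-9 m⁴.
Shear stress varies linearly with radius: τ = T·r/J = 95.80 × 0.00648 / 4.531×10^-9 = 1.370×10^8 Pa.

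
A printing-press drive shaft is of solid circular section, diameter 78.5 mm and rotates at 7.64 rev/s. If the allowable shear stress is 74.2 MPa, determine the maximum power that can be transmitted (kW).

J = πd⁴/32 = π(0.0785)⁴/32 = 3.728×10^-6 m⁴.
T_max = τ_allow·J/r = 7.42×10^7 × 3.728×10^-6 / 0.0393 = 7048 N·m.
ω = 2π·7.64 = 48.00 rad/s, so P_max = T_max·ω = 3.383×10^5 W.

338 kW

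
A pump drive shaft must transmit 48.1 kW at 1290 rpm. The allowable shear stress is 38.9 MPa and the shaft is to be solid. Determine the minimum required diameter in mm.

ω = 2π·1290/60 = 135.1 rad/s, so T = P/ω = 48.1×10³ / 135.1 = 356.1 N·m.
For a solid shaft τ_max = 16T/(πd³), so d = (16T/(π τ_allow))^(1/3) = (16·356.1/(π·3.89×10^7))^(1/3) = 0.03599 m.

36.0 mm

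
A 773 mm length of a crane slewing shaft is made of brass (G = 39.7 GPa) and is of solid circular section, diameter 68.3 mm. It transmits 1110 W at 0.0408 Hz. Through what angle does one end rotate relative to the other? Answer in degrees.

ω = 2π·0.0408 = 0.2564 rad/s, so T = P/ω = 1110 / 0.2564 = 4330 N·m.
J = πd⁴/32 = π(0.0683)⁴/32 = 2.136×10^-6 m⁴.
θ = T·L/(G·J) = 4330 × 0.773 / (39.7×10⁹ × 2.136×10^-6) = 0.03946 rad.

2.26°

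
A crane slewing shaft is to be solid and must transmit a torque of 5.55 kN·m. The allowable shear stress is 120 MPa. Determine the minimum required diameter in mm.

For a solid shaft τ_max = 16T/(πd³), so d = (16T/(π τ_allow))^(1/3) = (16·5550/(π·1.20×10^8))^(1/3) = 0.06176 m.

61.8 mm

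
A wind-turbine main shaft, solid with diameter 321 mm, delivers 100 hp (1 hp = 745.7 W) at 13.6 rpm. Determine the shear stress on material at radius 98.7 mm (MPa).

4.96 MPa

ω = 2π·13.6/60 = 1.424 rad/s, so T = P/ω = 100×745.7 / 1.424 = 52360 N·m.
J = πd⁴/32 = π(0.321)⁴/32 = 1.042×10^-3 m⁴.
Shear stress varies linearly with radius: τ = T·r/J = 52360 × 0.0987 / 1.042×10^-3 = 4.958×10^6 Pa.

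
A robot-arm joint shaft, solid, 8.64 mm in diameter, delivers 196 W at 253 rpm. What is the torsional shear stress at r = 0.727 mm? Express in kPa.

9830 kPa

ω = 2π·253/60 = 26.49 rad/s, so T = P/ω = 196 / 26.49 = 7.398 N·m.
J = πd⁴/32 = π(0.00864)⁴/32 = 5.471×10^-10 m⁴.
Shear stress varies linearly with radius: τ = T·r/J = 7.398 × 7.27e-4 / 5.471×10^-10 = 9.831×10^6 Pa.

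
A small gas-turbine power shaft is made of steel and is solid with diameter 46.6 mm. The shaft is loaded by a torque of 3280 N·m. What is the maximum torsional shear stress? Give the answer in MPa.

J = πd⁴/32 = π(0.0466)⁴/32 = 4.630×10^-7 m⁴.
τ_max = T·r/J = 3280 × 0.0233 / 4.630×10^-7 = 1.651×10^8 Pa.

165 MPa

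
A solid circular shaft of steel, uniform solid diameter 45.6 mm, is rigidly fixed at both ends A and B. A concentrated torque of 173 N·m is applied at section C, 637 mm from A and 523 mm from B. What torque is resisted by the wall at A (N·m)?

With uniform GJ and both ends fixed, compatibility θ_AC = θ_CB gives T_A·a = T_B·b, together with T_A + T_B = T₀.
T_A = T₀·b/(a+b) = 173.0·523/1160 = 78.00 N·m; T_B = 95.00 N·m.

78.0 N·m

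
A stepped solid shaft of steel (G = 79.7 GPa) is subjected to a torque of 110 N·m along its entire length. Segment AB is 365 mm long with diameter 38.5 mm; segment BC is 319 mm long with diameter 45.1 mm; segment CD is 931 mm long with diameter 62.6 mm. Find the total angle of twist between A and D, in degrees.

J_AB = π(0.0385)⁴/32 = 2.16×10^-7 m⁴; J_BC = π(0.0451)⁴/32 = 4.06×10^-7 m⁴; J_CD = π(0.0626)⁴/32 = 1.51×10^-6 m⁴.
θ = (T/G)·Σ L_i/J_i = (110.0/79.7×10⁹)·(0.365/2.16×10^-7 + 0.319/4.06×10^-7 + 0.931/1.51×10^-6) = 4.272×10^-3 rad.

0.245°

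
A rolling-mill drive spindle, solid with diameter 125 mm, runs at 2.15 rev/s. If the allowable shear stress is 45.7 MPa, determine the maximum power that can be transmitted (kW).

J = πd⁴/32 = π(0.125)⁴/32 = 2.397×10^-5 m⁴.
T_max = τ_allow·J/r = 4.57×10^7 × 2.397×10^-5 / 0.0625 = 17530 N·m.
ω = 2π·2.15 = 13.51 rad/s, so P_max = T_max·ω = 2.368×10^5 W.

237 kW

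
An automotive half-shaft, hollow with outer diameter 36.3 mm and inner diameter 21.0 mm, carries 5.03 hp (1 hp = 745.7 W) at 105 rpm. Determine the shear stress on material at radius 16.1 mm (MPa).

36.3 MPa

ω = 2π·105/60 = 11.00 rad/s, so T = P/ω = 5.03×745.7 / 11.00 = 341.1 N·m.
J = π(d_o⁴ − d_i⁴)/32 = π(0.0363⁴ − 0.0210⁴)/32 = 1.514×10^-7 m⁴.
Shear stress varies linearly with radius: τ = T·r/J = 341.1 × 0.0161 / 1.514×10^-7 = 3.628×10^7 Pa.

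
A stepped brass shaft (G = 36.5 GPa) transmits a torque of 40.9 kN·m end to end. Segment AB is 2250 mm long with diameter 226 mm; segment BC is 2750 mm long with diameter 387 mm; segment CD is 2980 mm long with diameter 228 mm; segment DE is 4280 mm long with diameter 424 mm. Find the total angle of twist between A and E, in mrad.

25.3 mrad

J_AB = π(0.226)⁴/32 = 2.56×10^-4 m⁴; J_BC = π(0.387)⁴/32 = 2.20×10^-3 m⁴; J_CD = π(0.228)⁴/32 = 2.65×10^-4 m⁴; J_DE = π(0.424)⁴/32 = 3.17×10^-3 m⁴.
θ = (T/G)·Σ L_i/J_i = (40900/36.5×10⁹)·(2.25/2.56×10^-4 + 2.75/2.20×10^-3 + 2.98/2.65×10^-4 + 4.28/3.17×10^-3) = 0.02534 rad.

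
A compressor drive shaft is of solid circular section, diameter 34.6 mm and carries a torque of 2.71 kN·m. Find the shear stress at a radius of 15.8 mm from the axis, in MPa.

J = πd⁴/32 = π(0.0346)⁴/32 = 1.407×10^-7 m⁴.
Shear stress varies linearly with radius: τ = T·r/J = 2710 × 0.0158 / 1.407×10^-7 = 3.043×10^8 Pa.

304 MPa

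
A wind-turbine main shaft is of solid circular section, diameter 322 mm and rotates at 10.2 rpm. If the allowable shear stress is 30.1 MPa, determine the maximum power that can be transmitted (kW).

211 kW

J = πd⁴/32 = π(0.322)⁴/32 = 1.055×10^-3 m⁴.
T_max = τ_allow·J/r = 3.01×10^7 × 1.055×10^-3 / 0.161 = 197300 N·m.
ω = 2π·10.2/60 = 1.068 rad/s, so P_max = T_max·ω = 2.108×10^5 W.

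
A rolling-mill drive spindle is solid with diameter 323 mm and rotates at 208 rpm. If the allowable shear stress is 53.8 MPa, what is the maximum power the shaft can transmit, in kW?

J = πd⁴/32 = π(0.323)⁴/32 = 1.069×10^-3 m⁴.
T_max = τ_allow·J/r = 5.38×10^7 × 1.069×10^-3 / 0.162 = 356000 N·m.
ω = 2π·208/60 = 21.78 rad/s, so P_max = T_max·ω = 7.754×10^6 W.

7750 kW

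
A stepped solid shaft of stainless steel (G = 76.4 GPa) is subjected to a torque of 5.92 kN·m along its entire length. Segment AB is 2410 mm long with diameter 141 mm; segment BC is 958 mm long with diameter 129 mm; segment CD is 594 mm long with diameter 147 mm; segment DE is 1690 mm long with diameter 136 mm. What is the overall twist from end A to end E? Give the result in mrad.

J_AB = π(0.141)⁴/32 = 3.88×10^-5 m⁴; J_BC = π(0.129)⁴/32 = 2.72×10^-5 m⁴; J_CD = π(0.147)⁴/32 = 4.58×10^-5 m⁴; J_DE = π(0.136)⁴/32 = 3.36×10^-5 m⁴.
θ = (T/G)·Σ L_i/J_i = (5920/76.4×10⁹)·(2.41/3.88×10^-5 + 0.958/2.72×10^-5 + 0.594/4.58×10^-5 + 1.69/3.36×10^-5) = 0.01245 rad.

12.4 mrad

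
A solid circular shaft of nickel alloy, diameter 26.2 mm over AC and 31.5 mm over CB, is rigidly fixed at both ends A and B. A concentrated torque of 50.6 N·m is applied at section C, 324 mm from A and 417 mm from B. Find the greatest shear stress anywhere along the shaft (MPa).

Compatibility: T_A·a/J_AC = T_B·b/J_CB with T_A + T_B = T₀.
J_AC = 4.63×10^-8 m⁴, J_CB = 9.67×10^-8 m⁴, so T_A = T₀·(J_AC/a)/((J_AC/a)+(J_CB/b)) = 19.29 N·m, T_B = 31.31 N·m.
τ in each portion: τ_AC = 5.46×10^6 Pa, τ_CB = 5.10×10^6 Pa; maximum is in AC.
τ_max = T_AC·r/J = 19.29·0.0131/4.63×10^-8 = 5.462×10^6 Pa.

5.46 MPa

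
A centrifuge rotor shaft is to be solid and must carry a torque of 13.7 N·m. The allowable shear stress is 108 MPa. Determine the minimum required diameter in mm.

8.64 mm

For a solid shaft τ_max = 16T/(πd³), so d = (16T/(π τ_allow))^(1/3) = (16·13.70/(π·1.08×10^8))^(1/3) = 0.008645 m.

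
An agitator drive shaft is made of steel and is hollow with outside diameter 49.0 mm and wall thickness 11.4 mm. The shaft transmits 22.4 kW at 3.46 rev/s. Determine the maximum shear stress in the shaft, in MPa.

ω = 2π·3.46 = 21.74 rad/s, so T = P/ω = 22.4×10³ / 21.74 = 1030 N·m.
J = π(d_o⁴ − d_i⁴)/32 = π(0.0490⁴ − 0.0262⁴)/32 = 5.197×10^-7 m⁴.
τ_max = T·r/J = 1030 × 0.0245 / 5.197×10^-7 = 4.857×10^7 Pa.

48.6 MPa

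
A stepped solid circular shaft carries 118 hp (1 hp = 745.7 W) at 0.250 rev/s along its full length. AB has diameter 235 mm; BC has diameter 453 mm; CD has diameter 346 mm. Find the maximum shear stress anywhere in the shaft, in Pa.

2.20e7 Pa

ω = 2π·0.250 = 1.571 rad/s, so T = P/ω = 118×745.7 / 1.571 = 56020 N·m.
Under the same torque, τ_max = 16T/(πd³) is largest where d is smallest — segment AB (d = 235 mm).
τ_max = 16·56020/(π·(0.235)³) = 2.198×10^7 Pa.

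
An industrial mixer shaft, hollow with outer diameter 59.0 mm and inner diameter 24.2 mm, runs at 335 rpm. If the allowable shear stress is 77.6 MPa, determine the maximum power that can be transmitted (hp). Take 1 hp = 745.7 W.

143 hp

J = π(d_o⁴ − d_i⁴)/32 = π(0.0590⁴ − 0.0242⁴)/32 = 1.156×10^-6 m⁴.
T_max = τ_allow·J/r = 7.76×10^7 × 1.156×10^-6 / 0.0295 = 3041 N·m.
ω = 2π·335/60 = 35.08 rad/s, so P_max = T_max·ω = 1.067×10^5 W.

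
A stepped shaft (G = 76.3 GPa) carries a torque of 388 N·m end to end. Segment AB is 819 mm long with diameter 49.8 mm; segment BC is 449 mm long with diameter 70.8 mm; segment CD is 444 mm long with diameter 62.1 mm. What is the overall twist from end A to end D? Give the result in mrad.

J_AB = π(0.0498)⁴/32 = 6.04×10^-7 m⁴; J_BC = π(0.0708)⁴/32 = 2.47×10^-6 m⁴; J_CD = π(0.0621)⁴/32 = 1.46×10^-6 m⁴.
θ = (T/G)·Σ L_i/J_i = (388.0/76.3×10⁹)·(0.819/6.04×10^-7 + 0.449/2.47×10^-6 + 0.444/1.46×10^-6) = 9.369×10^-3 rad.

9.37 mrad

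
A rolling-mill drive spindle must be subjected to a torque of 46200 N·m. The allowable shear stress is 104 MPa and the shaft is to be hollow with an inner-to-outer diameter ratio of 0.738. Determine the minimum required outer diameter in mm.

148 mm

For a hollow shaft with d_i/d_o = 0.738: τ_max = 16T/(π d_o³ (1−k⁴)), so d_o = [16T/(π τ_allow (1−k⁴))]^(1/3) = [16·46200/(π·1.04×10^8·0.7034)]^(1/3) = 0.1476 m.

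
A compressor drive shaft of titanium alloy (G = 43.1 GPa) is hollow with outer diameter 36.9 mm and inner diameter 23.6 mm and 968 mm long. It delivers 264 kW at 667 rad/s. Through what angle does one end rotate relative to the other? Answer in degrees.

ω = 667 rad/s, so T = P/ω = 264×10³ / 667.0 = 395.8 N·m.
J = π(d_o⁴ − d_i⁴)/32 = π(0.0369⁴ − 0.0236⁴)/32 = 1.516×10^-7 m⁴.
θ = T·L/(G·J) = 395.8 × 0.968 / (43.1×10⁹ × 1.516×10^-7) = 0.05865 rad.

3.36°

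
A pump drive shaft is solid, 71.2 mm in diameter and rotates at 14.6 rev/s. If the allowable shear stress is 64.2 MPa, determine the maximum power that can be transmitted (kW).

J = πd⁴/32 = π(0.0712)⁴/32 = 2.523×10^-6 m⁴.
T_max = τ_allow·J/r = 6.42×10^7 × 2.523×10^-6 / 0.0356 = 4550 N·m.
ω = 2π·14.6 = 91.73 rad/s, so P_max = T_max·ω = 4.174×10^5 W.

417 kW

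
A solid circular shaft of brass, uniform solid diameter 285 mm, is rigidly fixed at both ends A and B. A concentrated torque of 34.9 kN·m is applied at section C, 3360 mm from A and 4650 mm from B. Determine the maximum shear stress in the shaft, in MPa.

With uniform GJ and both ends fixed, compatibility θ_AC = θ_CB gives T_A·a = T_B·b, together with T_A + T_B = T₀.
T_A = T₀·b/(a+b) = 34900·4650/8010 = 20260 N·m; T_B = 14640 N·m.
τ in each portion: τ_AC = 4.46×10^6 Pa, τ_CB = 3.22×10^6 Pa; maximum is in AC.
τ_max = T_AC·r/J = 20260·0.142/6.48×10^-4 = 4.457×10^6 Pa.

4.46 MPa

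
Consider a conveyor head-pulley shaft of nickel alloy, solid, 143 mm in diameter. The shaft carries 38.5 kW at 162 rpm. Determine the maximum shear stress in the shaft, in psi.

ω = 2π·162/60 = 16.96 rad/s, so T = P/ω = 38.5×10³ / 16.96 = 2269 N·m.
J = πd⁴/32 = π(0.143)⁴/32 = 4.105×10^-5 m⁴.
τ_max = T·r/J = 2269 × 0.0715 / 4.105×10^-5 = 3.953×10^6 Pa.

573 psi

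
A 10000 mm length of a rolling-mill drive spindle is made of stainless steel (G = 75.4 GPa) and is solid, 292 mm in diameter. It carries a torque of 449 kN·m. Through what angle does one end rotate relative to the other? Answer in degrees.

J = πd⁴/32 = π(0.292)⁴/32 = 7.137×10^-4 m⁴.
θ = T·L/(G·J) = 449000 × 10.0 / (75.4×10⁹ × 7.137×10^-4) = 0.08343 rad.

4.78°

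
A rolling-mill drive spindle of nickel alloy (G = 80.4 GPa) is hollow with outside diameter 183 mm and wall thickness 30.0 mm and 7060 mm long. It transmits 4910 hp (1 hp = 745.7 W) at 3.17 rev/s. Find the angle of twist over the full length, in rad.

ω = 2π·3.17 = 19.92 rad/s, so T = P/ω = 4910×745.7 / 19.92 = 183800 N·m.
J = π(d_o⁴ − d_i⁴)/32 = π(0.183⁴ − 0.123⁴)/32 = 8.763×10^-5 m⁴.
θ = T·L/(G·J) = 183800 × 7.06 / (80.4×10⁹ × 8.763×10^-5) = 0.1842 rad.

0.184 rad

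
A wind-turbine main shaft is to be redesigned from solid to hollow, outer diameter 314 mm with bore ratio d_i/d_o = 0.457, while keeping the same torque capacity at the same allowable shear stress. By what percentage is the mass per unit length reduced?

Equal τ_max and T ⇒ the solid shaft needs d_s³ = d_o³(1−k⁴), so d_s = 314·(1−0.457⁴)^(1/3) = 309.4 mm.
Area ratio A_h/A_s = d_o²(1−k²)/d_s² = (1−k²)/(1−k⁴)^(2/3) = 0.8150.
Mass saving = 1 − 0.8150 = 18.5 %.

18.5 %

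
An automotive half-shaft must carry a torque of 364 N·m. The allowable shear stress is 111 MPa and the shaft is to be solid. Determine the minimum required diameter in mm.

For a solid shaft τ_max = 16T/(πd³), so d = (16T/(π τ_allow))^(1/3) = (16·364.0/(π·1.11×10^8))^(1/3) = 0.02556 m.

25.6 mm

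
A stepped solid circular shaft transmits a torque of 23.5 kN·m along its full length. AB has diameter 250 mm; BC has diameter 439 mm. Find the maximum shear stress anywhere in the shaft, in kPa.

7660 kPa

Under the same torque, τ_max = 16T/(πd³) is largest where d is smallest — segment AB (d = 250 mm).
τ_max = 16·23500/(π·(0.250)³) = 7.660×10^6 Pa.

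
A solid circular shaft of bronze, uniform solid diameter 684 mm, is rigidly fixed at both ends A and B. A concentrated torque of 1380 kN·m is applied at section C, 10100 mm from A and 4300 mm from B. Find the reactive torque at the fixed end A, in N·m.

With uniform GJ and both ends fixed, compatibility θ_AC = θ_CB gives T_A·a = T_B·b, together with T_A + T_B = T₀.
T_A = T₀·b/(a+b) = 1.380e6·4300/14400 = 412100 N·m; T_B = 967900 N·m.

412000 N·m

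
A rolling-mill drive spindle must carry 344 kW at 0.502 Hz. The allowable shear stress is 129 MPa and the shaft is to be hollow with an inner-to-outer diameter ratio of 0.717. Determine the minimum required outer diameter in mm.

180 mm

ω = 2π·0.502 = 3.154 rad/s, so T = P/ω = 344×10³ / 3.154 = 109100 N·m.
For a hollow shaft with d_i/d_o = 0.717: τ_max = 16T/(π d_o³ (1−k⁴)), so d_o = [16T/(π τ_allow (1−k⁴))]^(1/3) = [16·109100/(π·1.29×10^8·0.7357)]^(1/3) = 0.1802 m.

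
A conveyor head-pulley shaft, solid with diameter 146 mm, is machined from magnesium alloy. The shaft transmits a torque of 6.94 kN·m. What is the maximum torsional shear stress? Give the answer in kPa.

J = πd⁴/32 = π(0.146)⁴/32 = 4.461×10^-5 m⁴.
τ_max = T·r/J = 6940 × 0.0730 / 4.461×10^-5 = 1.136×10^7 Pa.

11400 kPa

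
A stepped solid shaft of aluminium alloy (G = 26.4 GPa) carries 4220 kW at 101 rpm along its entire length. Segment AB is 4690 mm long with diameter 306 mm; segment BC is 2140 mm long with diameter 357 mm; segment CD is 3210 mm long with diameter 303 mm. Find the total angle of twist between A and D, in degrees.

9.24°

ω = 2π·101/60 = 10.58 rad/s, so T = P/ω = 4220×10³ / 10.58 = 399000 N·m.
J_AB = π(0.306)⁴/32 = 8.61×10^-4 m⁴; J_BC = π(0.357)⁴/32 = 1.59×10^-3 m⁴; J_CD = π(0.303)⁴/32 = 8.28×10^-4 m⁴.
θ = (T/G)·Σ L_i/J_i = (399000/26.4×10⁹)·(4.69/8.61×10^-4 + 2.14/1.59×10^-3 + 3.21/8.28×10^-4) = 0.1613 rad.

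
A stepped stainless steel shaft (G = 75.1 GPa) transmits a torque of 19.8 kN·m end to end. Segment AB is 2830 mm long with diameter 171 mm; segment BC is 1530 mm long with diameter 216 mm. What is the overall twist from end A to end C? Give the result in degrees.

0.617°

J_AB = π(0.171)⁴/32 = 8.39×10^-5 m⁴; J_BC = π(0.216)⁴/32 = 2.14×10^-4 m⁴.
θ = (T/G)·Σ L_i/J_i = (19800/75.1×10⁹)·(2.83/8.39×10^-5 + 1.53/2.14×10^-4) = 0.01078 rad.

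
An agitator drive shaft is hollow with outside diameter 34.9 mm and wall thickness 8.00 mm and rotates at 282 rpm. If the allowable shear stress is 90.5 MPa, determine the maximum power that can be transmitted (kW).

J = π(d_o⁴ − d_i⁴)/32 = π(0.0349⁴ − 0.0189⁴)/32 = 1.331×10^-7 m⁴.
T_max = τ_allow·J/r = 9.05×10^7 × 1.331×10^-7 / 0.0175 = 690.4 N·m.
ω = 2π·282/60 = 29.53 rad/s, so P_max = T_max·ω = 2.039×10^4 W.

20.4 kW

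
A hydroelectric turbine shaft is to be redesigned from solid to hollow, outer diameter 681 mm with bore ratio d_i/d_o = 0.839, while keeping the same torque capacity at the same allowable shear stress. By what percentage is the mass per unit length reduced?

Equal τ_max and T ⇒ the solid shaft needs d_s³ = d_o³(1−k⁴), so d_s = 681·(1−0.839⁴)^(1/3) = 542.1 mm.
Area ratio A_h/A_s = d_o²(1−k²)/d_s² = (1−k²)/(1−k⁴)^(2/3) = 0.4672.
Mass saving = 1 − 0.4672 = 53.3 %.

53.3 %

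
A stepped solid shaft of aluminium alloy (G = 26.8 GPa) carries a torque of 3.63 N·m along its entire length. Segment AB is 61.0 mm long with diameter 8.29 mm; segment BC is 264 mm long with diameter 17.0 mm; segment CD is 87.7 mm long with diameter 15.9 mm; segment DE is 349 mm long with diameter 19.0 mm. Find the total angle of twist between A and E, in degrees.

J_AB = π(0.00829)⁴/32 = 4.64×10^-10 m⁴; J_BC = π(0.0170)⁴/32 = 8.20×10^-9 m⁴; J_CD = π(0.0159)⁴/32 = 6.27×10^-9 m⁴; J_DE = π(0.0190)⁴/32 = 1.28×10^-8 m⁴.
θ = (T/G)·Σ L_i/J_i = (3.630/26.8×10⁹)·(0.0610/4.64×10^-10 + 0.264/8.20×10^-9 + 0.0877/6.27×10^-9 + 0.349/1.28×10^-8) = 0.02777 rad.

1.59°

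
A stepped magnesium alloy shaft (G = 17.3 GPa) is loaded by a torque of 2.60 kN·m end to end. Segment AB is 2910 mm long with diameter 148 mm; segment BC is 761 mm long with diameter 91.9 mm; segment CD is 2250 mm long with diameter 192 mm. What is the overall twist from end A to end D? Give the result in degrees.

1.61°

J_AB = π(0.148)⁴/32 = 4.71×10^-5 m⁴; J_BC = π(0.0919)⁴/32 = 7.00×10^-6 m⁴; J_CD = π(0.192)⁴/32 = 1.33×10^-4 m⁴.
θ = (T/G)·Σ L_i/J_i = (2600/17.3×10⁹)·(2.91/4.71×10^-5 + 0.761/7.00×10^-6 + 2.25/1.33×10^-4) = 0.02815 rad.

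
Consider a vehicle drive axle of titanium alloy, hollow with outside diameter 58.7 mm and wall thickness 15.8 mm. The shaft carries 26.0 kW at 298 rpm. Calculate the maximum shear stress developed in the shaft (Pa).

2.20e7 Pa

ω = 2π·298/60 = 31.21 rad/s, so T = P/ω = 26.0×10³ / 31.21 = 833.2 N·m.
J = π(d_o⁴ − d_i⁴)/32 = π(0.0587⁴ − 0.0271⁴)/32 = 1.113×10^-6 m⁴.
τ_max = T·r/J = 833.2 × 0.0294 / 1.113×10^-6 = 2.198×10^7 Pa.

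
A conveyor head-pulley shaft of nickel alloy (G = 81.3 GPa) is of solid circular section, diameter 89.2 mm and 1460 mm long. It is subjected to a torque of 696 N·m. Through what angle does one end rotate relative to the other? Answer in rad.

J = πd⁴/32 = π(0.0892)⁴/32 = 6.215×10^-6 m⁴.
θ = T·L/(G·J) = 696.0 × 1.46 / (81.3×10⁹ × 6.215×10^-6) = 2.011×10^-3 rad.

0.00201 rad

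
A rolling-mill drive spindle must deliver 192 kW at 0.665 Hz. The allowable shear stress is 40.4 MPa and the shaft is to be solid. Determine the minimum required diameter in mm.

180 mm

ω = 2π·0.665 = 4.178 rad/s, so T = P/ω = 192×10³ / 4.178 = 45950 N·m.
For a solid shaft τ_max = 16T/(πd³), so d = (16T/(π τ_allow))^(1/3) = (16·45950/(π·4.04×10^7))^(1/3) = 0.1796 m.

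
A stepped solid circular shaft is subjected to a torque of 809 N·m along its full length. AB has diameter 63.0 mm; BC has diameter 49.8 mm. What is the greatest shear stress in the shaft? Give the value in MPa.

33.4 MPa

Under the same torque, τ_max = 16T/(πd³) is largest where d is smallest — segment BC (d = 49.8 mm).
τ_max = 16·809.0/(π·(0.0498)³) = 3.336×10^7 Pa.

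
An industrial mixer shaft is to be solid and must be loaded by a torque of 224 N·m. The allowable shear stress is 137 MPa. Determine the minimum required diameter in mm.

For a solid shaft τ_max = 16T/(πd³), so d = (16T/(π τ_allow))^(1/3) = (16·224.0/(π·1.37×10^8))^(1/3) = 0.02027 m.

20.3 mm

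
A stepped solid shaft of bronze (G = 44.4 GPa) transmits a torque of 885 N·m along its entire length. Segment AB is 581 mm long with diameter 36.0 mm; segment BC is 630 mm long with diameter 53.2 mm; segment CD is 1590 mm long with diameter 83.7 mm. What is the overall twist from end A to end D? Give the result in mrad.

92.8 mrad

J_AB = π(0.0360)⁴/32 = 1.65×10^-7 m⁴; J_BC = π(0.0532)⁴/32 = 7.86×10^-7 m⁴; J_CD = π(0.0837)⁴/32 = 4.82×10^-6 m⁴.
θ = (T/G)·Σ L_i/J_i = (885.0/44.4×10⁹)·(0.581/1.65×10^-7 + 0.630/7.86×10^-7 + 1.59/4.82×10^-6) = 0.09278 rad.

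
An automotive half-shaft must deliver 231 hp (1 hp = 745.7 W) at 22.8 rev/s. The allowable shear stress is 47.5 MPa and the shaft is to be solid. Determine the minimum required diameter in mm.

50.5 mm

ω = 2π·22.8 = 143.3 rad/s, so T = P/ω = 231×745.7 / 143.3 = 1202 N·m.
For a solid shaft τ_max = 16T/(πd³), so d = (16T/(π τ_allow))^(1/3) = (16·1202/(π·4.75×10^7))^(1/3) = 0.05052 m.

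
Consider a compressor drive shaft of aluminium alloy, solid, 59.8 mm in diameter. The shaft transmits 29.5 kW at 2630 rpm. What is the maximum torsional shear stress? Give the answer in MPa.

ω = 2π·2630/60 = 275.4 rad/s, so T = P/ω = 29.5×10³ / 275.4 = 107.1 N·m.
J = πd⁴/32 = π(0.0598)⁴/32 = 1.255×10^-6 m⁴.
τ_max = T·r/J = 107.1 × 0.0299 / 1.255×10^-6 = 2.551×10^6 Pa.

2.55 MPa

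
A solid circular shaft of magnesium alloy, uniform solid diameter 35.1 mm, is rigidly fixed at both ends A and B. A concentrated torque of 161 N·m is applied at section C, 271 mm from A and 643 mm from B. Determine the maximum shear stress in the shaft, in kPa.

With uniform GJ and both ends fixed, compatibility θ_AC = θ_CB gives T_A·a = T_B·b, together with T_A + T_B = T₀.
T_A = T₀·b/(a+b) = 161.0·643/914.0 = 113.3 N·m; T_B = 47.74 N·m.
τ in each portion: τ_AC = 1.33×10^7 Pa, τ_CB = 5.62×10^6 Pa; maximum is in AC.
τ_max = T_AC·r/J = 113.3·0.0175/1.49×10^-7 = 1.334×10^7 Pa.

13300 kPa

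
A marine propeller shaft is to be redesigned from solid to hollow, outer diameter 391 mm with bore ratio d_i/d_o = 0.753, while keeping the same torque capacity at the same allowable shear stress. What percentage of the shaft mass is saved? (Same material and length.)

Equal τ_max and T ⇒ the solid shaft needs d_s³ = d_o³(1−k⁴), so d_s = 391·(1−0.753⁴)^(1/3) = 343.6 mm.
Area ratio A_h/A_s = d_o²(1−k²)/d_s² = (1−k²)/(1−k⁴)^(2/3) = 0.5608.
Mass saving = 1 − 0.5608 = 43.9 %.

43.9 %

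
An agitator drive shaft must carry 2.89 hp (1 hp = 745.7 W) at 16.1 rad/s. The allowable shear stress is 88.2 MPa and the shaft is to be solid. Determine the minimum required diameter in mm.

ω = 16.1 rad/s, so T = P/ω = 2.89×745.7 / 16.10 = 133.9 N·m.
For a solid shaft τ_max = 16T/(πd³), so d = (16T/(π τ_allow))^(1/3) = (16·133.9/(π·8.82×10^7))^(1/3) = 0.01977 m.

19.8 mm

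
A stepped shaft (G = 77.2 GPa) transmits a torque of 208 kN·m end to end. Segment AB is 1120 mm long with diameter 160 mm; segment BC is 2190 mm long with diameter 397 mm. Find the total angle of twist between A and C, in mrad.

49.3 mrad

J_AB = π(0.160)⁴/32 = 6.43×10^-5 m⁴; J_BC = π(0.397)⁴/32 = 2.44×10^-3 m⁴.
θ = (T/G)·Σ L_i/J_i = (208000/77.2×10⁹)·(1.12/6.43×10^-5 + 2.19/2.44×10^-3) = 0.04932 rad.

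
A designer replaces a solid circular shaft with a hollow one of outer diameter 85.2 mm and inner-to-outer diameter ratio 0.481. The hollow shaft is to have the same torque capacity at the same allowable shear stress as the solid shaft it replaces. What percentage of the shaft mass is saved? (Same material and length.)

Equal τ_max and T ⇒ the solid shaft needs d_s³ = d_o³(1−k⁴), so d_s = 85.2·(1−0.481⁴)^(1/3) = 83.65 mm.
Area ratio A_h/A_s = d_o²(1−k²)/d_s² = (1−k²)/(1−k⁴)^(2/3) = 0.7974.
Mass saving = 1 − 0.7974 = 20.3 %.

20.3 %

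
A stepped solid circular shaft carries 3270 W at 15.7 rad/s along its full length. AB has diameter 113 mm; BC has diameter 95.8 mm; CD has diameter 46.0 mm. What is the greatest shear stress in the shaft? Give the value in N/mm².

10.9 N/mm²

ω = 15.7 rad/s, so T = P/ω = 3270 / 15.70 = 208.3 N·m.
Under the same torque, τ_max = 16T/(πd³) is largest where d is smallest — segment CD (d = 46.0 mm).
τ_max = 16·208.3/(π·(0.0460)³) = 1.090×10^7 Pa.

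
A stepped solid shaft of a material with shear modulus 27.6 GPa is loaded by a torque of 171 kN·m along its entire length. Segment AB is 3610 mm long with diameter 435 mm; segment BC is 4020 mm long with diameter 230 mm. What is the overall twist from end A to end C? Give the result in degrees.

J_AB = π(0.435)⁴/32 = 3.52×10^-3 m⁴; J_BC = π(0.230)⁴/32 = 2.75×10^-4 m⁴.
θ = (T/G)·Σ L_i/J_i = (171000/27.6×10⁹)·(3.61/3.52×10^-3 + 4.02/2.75×10^-4) = 0.09702 rad.

5.56°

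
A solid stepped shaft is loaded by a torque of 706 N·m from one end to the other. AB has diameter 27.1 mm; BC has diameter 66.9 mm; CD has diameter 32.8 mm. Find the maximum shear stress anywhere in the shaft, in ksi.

26.2 ksi

Under the same torque, τ_max = 16T/(πd³) is largest where d is smallest — segment AB (d = 27.1 mm).
τ_max = 16·706.0/(π·(0.0271)³) = 1.807×10^8 Pa.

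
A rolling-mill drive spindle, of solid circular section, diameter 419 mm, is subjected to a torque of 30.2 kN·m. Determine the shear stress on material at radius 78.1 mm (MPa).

0.779 MPa

J = πd⁴/32 = π(0.419)⁴/32 = 3.026×10^-3 m⁴.
Shear stress varies linearly with radius: τ = T·r/J = 30200 × 0.0781 / 3.026×10^-3 = 7.795×10^5 Pa.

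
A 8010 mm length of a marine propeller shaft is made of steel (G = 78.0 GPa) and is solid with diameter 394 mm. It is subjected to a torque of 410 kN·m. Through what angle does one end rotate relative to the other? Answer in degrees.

J = πd⁴/32 = π(0.394)⁴/32 = 2.366×10^-3 m⁴.
θ = T·L/(G·J) = 410000 × 8.01 / (78.0×10⁹ × 2.366×10^-3) = 0.01780 rad.

1.02°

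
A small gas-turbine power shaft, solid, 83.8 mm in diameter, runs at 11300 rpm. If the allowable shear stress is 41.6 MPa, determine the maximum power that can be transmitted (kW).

5690 kW

J = πd⁴/32 = π(0.0838)⁴/32 = 4.841×10^-6 m⁴.
T_max = τ_allow·J/r = 4.16×10^7 × 4.841×10^-6 / 0.0419 = 4807 N·m.
ω = 2π·11300/60 = 1183 rad/s, so P_max = T_max·ω = 5.688×10^6 W.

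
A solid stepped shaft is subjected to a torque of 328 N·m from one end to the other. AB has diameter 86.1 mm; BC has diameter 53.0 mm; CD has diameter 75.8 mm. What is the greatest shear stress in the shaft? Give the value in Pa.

Under the same torque, τ_max = 16T/(πd³) is largest where d is smallest — segment BC (d = 53.0 mm).
τ_max = 16·328.0/(π·(0.0530)³) = 1.122×10^7 Pa.

1.12e7 Pa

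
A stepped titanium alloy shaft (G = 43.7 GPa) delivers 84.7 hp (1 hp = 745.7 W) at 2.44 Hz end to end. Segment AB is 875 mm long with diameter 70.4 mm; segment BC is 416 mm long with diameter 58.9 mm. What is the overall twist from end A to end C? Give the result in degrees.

ω = 2π·2.44 = 15.33 rad/s, so T = P/ω = 84.7×745.7 / 15.33 = 4120 N·m.
J_AB = π(0.0704)⁴/32 = 2.41×10^-6 m⁴; J_BC = π(0.0589)⁴/32 = 1.18×10^-6 m⁴.
θ = (T/G)·Σ L_i/J_i = (4120/43.7×10⁹)·(0.875/2.41×10^-6 + 0.416/1.18×10^-6) = 0.06740 rad.

3.86°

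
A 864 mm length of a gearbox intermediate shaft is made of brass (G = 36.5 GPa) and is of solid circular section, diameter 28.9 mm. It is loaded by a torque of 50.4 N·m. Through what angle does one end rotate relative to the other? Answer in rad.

0.0174 rad

J = πd⁴/32 = π(0.0289)⁴/32 = 6.848×10^-8 m⁴.
θ = T·L/(G·J) = 50.40 × 0.864 / (36.5×10⁹ × 6.848×10^-8) = 0.01742 rad.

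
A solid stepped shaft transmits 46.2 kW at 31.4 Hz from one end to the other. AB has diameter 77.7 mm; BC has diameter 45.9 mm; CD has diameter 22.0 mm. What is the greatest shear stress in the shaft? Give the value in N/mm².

112 N/mm²

ω = 2π·31.4 = 197.3 rad/s, so T = P/ω = 46.2×10³ / 197.3 = 234.2 N·m.
Under the same torque, τ_max = 16T/(πd³) is largest where d is smallest — segment CD (d = 22.0 mm).
τ_max = 16·234.2/(π·(0.0220)³) = 1.120×10^8 Pa.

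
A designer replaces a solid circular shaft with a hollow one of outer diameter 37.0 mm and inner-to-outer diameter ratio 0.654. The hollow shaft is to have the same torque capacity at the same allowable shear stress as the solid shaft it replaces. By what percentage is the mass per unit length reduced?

34.5 %

Equal τ_max and T ⇒ the solid shaft needs d_s³ = d_o³(1−k⁴), so d_s = 37.0·(1−0.654⁴)^(1/3) = 34.59 mm.
Area ratio A_h/A_s = d_o²(1−k²)/d_s² = (1−k²)/(1−k⁴)^(2/3) = 0.6548.
Mass saving = 1 − 0.6548 = 34.5 %.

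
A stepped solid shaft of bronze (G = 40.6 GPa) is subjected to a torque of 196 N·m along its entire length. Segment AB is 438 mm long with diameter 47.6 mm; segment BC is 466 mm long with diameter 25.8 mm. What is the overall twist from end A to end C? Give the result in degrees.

3.20°

J_AB = π(0.0476)⁴/32 = 5.04×10^-7 m⁴; J_BC = π(0.0258)⁴/32 = 4.35×10^-8 m⁴.
θ = (T/G)·Σ L_i/J_i = (196.0/40.6×10⁹)·(0.438/5.04×10^-7 + 0.466/4.35×10^-8) = 0.05591 rad.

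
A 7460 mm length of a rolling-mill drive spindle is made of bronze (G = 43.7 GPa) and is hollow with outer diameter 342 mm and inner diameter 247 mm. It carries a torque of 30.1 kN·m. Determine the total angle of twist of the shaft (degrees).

J = π(d_o⁴ − d_i⁴)/32 = π(0.342⁴ − 0.247⁴)/32 = 9.777×10^-4 m⁴.
θ = T·L/(G·J) = 30100 × 7.46 / (43.7×10⁹ × 9.777×10^-4) = 5.256×10^-3 rad.

0.301°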